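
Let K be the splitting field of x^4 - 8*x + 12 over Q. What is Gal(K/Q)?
A_4

The polynomial is an irreducible quartic over Q and its discriminant is 331776 = 576^2, a perfect square, so the Galois group is contained in A_4. The resolvent cubic y^3 - 48*y - 64 is irreducible over Q. An irreducible resolvent with square discriminant gives A_4.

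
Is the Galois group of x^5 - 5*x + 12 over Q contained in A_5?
The polynomial is irreducible of degree 5 over Q. Its discriminant is 64000000 = 8000^2, a perfect square. A Galois group lies in the alternating group exactly when the discriminant is a square in Q, so the Galois group (D_5) is contained in A_5.

Yes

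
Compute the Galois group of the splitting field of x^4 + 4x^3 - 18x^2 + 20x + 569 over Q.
The polynomial is an irreducible quartic over Q and its discriminant is 12230590464 = 110592^2, a perfect square, so the Galois group is contained in A_4. The resolvent cubic y^3 + 18*y^2 - 2196*y - 50472 is irreducible over Q. An irreducible resolvent with square discriminant gives A_4.

A_4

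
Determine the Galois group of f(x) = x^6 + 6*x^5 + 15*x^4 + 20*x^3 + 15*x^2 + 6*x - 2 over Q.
D_6, the dihedral group of order 12

The polynomial f is an irreducible sextic over Q, so G = Gal(f/Q) is one of the 16 transitive subgroups 6T1, ..., 6T16 of S_6. The discriminant of f is 11337408, which is not a perfect square, so G is not contained in A_6. The transitive groups of degree 6 not contained in A_6 are: C_6 (6T1, order 6), S_3 (6T2, order 6), D_6 (6T3, order 12), C_3 x S_3 (6T5, order 18), A_4 x C_2 (6T6, order 24), S_4 (6T8, order 24), S_3 x S_3 (6T9, order 36), S_4 x C_2 (6T11, order 48), (S_3 x S_3) : C_2 (6T13, order 72), PGL(2,5) (6T14, order 120), S_6 (6T16, order 720). By Dedekind's theorem, for a prime p not dividing disc(f) the degrees of the irreducible factors of f mod p form the cycle type of an element of G. Factoring f modulo the 79 such primes p <= 419 (skipping 2, 3, which divide the discriminant), each new pattern first appears at: mod 5: f = (x^2 + 2)(x^2 + 2x + 4)(x^2 + 4x + 1), pattern 2+2+2; mod 7: f = (x^6 + 6x^5 + x^4 + 6x^3 + x^2 + 6x + 5), pattern 6; mod 11: f = (x + 4)(x + 9)(x^2 + 5x + 2)(x^2 + 10x + 7), pattern 2+2+1+1; mod 13: f = (x^3 + 3x^2 + 3x + 5)(x^3 + 3x^2 + 3x + 10), pattern 3+3; mod 61: f = (x + 3)(x + 27)(x + 29)(x + 34)(x + 36)(x + 60), pattern 1+1+1+1+1+1. No other pattern occurs in this range, so the set of observed cycle types is {2+2+2, 6, 2+2+1+1, 3+3, 1+1+1+1+1+1}. The candidates containing elements of all these cycle types are D_6 (6T3) of order 12, A_4 x C_2 (6T6) of order 24, S_3 x S_3 (6T9) of order 36, S_4 x C_2 (6T11) of order 48, (S_3 x S_3) : C_2 (6T13) of order 72, PGL(2,5) (6T14) of order 120, S_6 (6T16) of order 720; the others are excluded. The observed types are precisely the cycle types that occur in D_6 (6T3). Each of the other remaining candidates has further cycle types, and by the Chebotarev density theorem the matching factorization patterns would occur for a proportion of primes equal to their share of the group: A_4 x C_2 (6T6) additionally contains elements of type 2+1+1+1+1 (3 of its 24 elements, about 12% of primes); S_3 x S_3 (6T9) additionally contains elements of type 3+1+1+1 (4 of its 36 elements, about 11% of primes); S_4 x C_2 (6T11) additionally contains elements of type 4+2, 4+1+1, 2+1+1+1+1 (15 of its 48 elements, about 31% of primes); (S_3 x S_3) : C_2 (6T13) additionally contains elements of type 4+2, 3+2+1, 3+1+1+1, 2+1+1+1+1 (40 of its 72 elements, about 56% of primes); PGL(2,5) (6T14) additionally contains elements of type 5+1, 4+1+1 (54 of its 120 elements, about 45% of primes); S_6 (6T16) additionally contains elements of type 5+1, 4+2, 4+1+1, 3+2+1, 3+1+1+1, 2+1+1+1+1 (499 of its 720 elements, about 69% of primes). None of the 79 primes tested shows any such pattern (for each of these groups the chance of that is below 10^-4), which rules them out. Hence G = D_6 (6T3), of order 12.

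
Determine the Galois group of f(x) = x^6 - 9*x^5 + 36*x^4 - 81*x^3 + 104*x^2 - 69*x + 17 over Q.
The polynomial f is an irreducible sextic over Q, so G = Gal(f/Q) is one of the 16 transitive subgroups 6T1, ..., 6T16 of S_6. The discriminant of f is 810448, which is not a perfect square, so G is not contained in A_6. The transitive groups of degree 6 not contained in A_6 are: C_6 (6T1, order 6), S_3 (6T2, order 6), D_6 (6T3, order 12), C_3 x S_3 (6T5, order 18), A_4 x C_2 (6T6, order 24), S_4 (6T8, order 24), S_3 x S_3 (6T9, order 36), S_4 x C_2 (6T11, order 48), (S_3 x S_3) : C_2 (6T13, order 72), PGL(2,5) (6T14, order 120), S_6 (6T16, order 720). By Dedekind's theorem, for a prime p not dividing disc(f) the degrees of the irreducible factors of f mod p form the cycle type of an element of G. Factoring f modulo the 22 such primes p <= 89 (skipping 2, 37, which divide the discriminant), each new pattern first appears at: mod 3: f = (x^3 + x^2 + 2x + 1)(x^3 + 2x^2 + 2x + 2), pattern 3+3; mod 5: f = (x^2 + x + 2)(x^2 + 2x + 4)(x^2 + 3x + 4), pattern 2+2+2; mod 17: f = (x)(x + 14)(x^4 + 11x^3 + x^2 + 7x + 6), pattern 4+1+1; mod 67: f = (x + 3)(x + 61)(x^2 + 64x + 42)(x^2 + 64x + 52), pattern 2+2+1+1. No other pattern occurs in this range, so the set of observed cycle types is {3+3, 2+2+2, 4+1+1, 2+2+1+1}. The candidates containing elements of all these cycle types are S_4 (6T8) of order 24, S_4 x C_2 (6T11) of order 48, PGL(2,5) (6T14) of order 120, S_6 (6T16) of order 720; the others are excluded. The observed types are precisely the cycle types that occur in S_4 (6T8) (apart from the identity). Each of the other remaining candidates has further cycle types, and by the Chebotarev density theorem the matching factorization patterns would occur for a proportion of primes equal to their share of the group: S_4 x C_2 (6T11) additionally contains elements of type 6, 4+2, 2+1+1+1+1 (17 of its 48 elements, about 35% of primes); PGL(2,5) (6T14) additionally contains elements of type 6, 5+1 (44 of its 120 elements, about 37% of primes); S_6 (6T16) additionally contains elements of type 6, 5+1, 4+2, 3+2+1, 3+1+1+1, 2+1+1+1+1 (529 of its 720 elements, about 73% of primes). None of the 22 primes tested shows any such pattern (for each of these groups the chance of that is below 10^-4), which rules them out. Hence G = S_4 (6T8), of order 24.

6T8: S_4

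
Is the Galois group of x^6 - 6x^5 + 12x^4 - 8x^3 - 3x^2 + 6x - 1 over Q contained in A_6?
No

The polynomial is irreducible of degree 6 over Q. Its discriminant is -419904, which is not a perfect square. A Galois group lies in the alternating group exactly when the discriminant is a square in Q, so the Galois group (A_4 x C_2) is not contained in A_6.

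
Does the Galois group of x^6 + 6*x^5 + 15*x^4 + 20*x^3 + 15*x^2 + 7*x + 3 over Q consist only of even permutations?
No

The polynomial is irreducible of degree 6 over Q. Its discriminant is -43531, which is not a perfect square. A Galois group lies in the alternating group exactly when the discriminant is a square in Q, so the Galois group (S_6) is not contained in A_6.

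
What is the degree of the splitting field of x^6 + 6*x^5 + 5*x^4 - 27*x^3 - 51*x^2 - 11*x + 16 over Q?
The degree of the splitting field over Q equals the order of the Galois group, so first determine the group. The polynomial f is an irreducible sextic over Q, so G = Gal(f/Q) is one of the 16 transitive subgroups 6T1, ..., 6T16 of S_6. The discriminant of f is 30991489 = 5567^2, a perfect square, so G is contained in A_6. The transitive groups of degree 6 contained in A_6 are: A_4 (6T4, order 12), S_4 (6T7, order 24), (C_3 x C_3) : C_4 (6T10, order 36), PSL(2,5) (6T12, order 60), A_6 (6T15, order 360). By Dedekind's theorem, for a prime p not dividing disc(f) the degrees of the irreducible factors of f mod p form the cycle type of an element of G. Factoring f modulo the 21 such primes p <= 79 (skipping 19, which divides the discriminant), each new pattern first appears at: mod 2: f = (x)(x^5 + x^3 + x^2 + x + 1), pattern 5+1; mod 7: f = (x^3 + x^2 + 3x + 1)(x^3 + 5x^2 + 4x + 2), pattern 3+3; mod 61: f = (x + 38)(x + 60)(x^2 + 13x + 60)(x^2 + 17x + 55), pattern 2+2+1+1. No other pattern occurs in this range, so the set of observed cycle types is {5+1, 3+3, 2+2+1+1}. The candidates containing elements of all these cycle types are PSL(2,5) (6T12) of order 60, A_6 (6T15) of order 360; the others are excluded. The observed types are precisely the cycle types that occur in PSL(2,5) (6T12) (apart from the identity). Each of the other remaining candidates has further cycle types, and by the Chebotarev density theorem the matching factorization patterns would occur for a proportion of primes equal to their share of the group: A_6 (6T15) additionally contains elements of type 4+2, 3+1+1+1 (130 of its 360 elements, about 36% of primes). None of the 21 primes tested shows any such pattern (for each of these groups the chance of that is below 10^-4), which rules them out. Hence G = PSL(2,5) (6T12), of order 60. The Galois group PSL(2,5) (6T12) has order 60, so the splitting field has degree 60 over Q.

60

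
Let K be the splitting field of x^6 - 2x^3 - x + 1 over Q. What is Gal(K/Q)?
The polynomial f is an irreducible sextic over Q, so G = Gal(f/Q) is one of the 16 transitive subgroups 6T1, ..., 6T16 of S_6. The discriminant of f is 49781, which is not a perfect square, so G is not contained in A_6. The transitive groups of degree 6 not contained in A_6 are: C_6 (6T1, order 6), S_3 (6T2, order 6), D_6 (6T3, order 12), C_3 x S_3 (6T5, order 18), A_4 x C_2 (6T6, order 24), S_4 (6T8, order 24), S_3 x S_3 (6T9, order 36), S_4 x C_2 (6T11, order 48), (S_3 x S_3) : C_2 (6T13, order 72), PGL(2,5) (6T14, order 120), S_6 (6T16, order 720). By Dedekind's theorem, for a prime p not dividing disc(f) the degrees of the irreducible factors of f mod p form the cycle type of an element of G. Factoring f modulo the 4 such primes p <= 7, each new pattern first appears at: mod 2: f = (x^6 + x + 1), pattern 6; mod 5: f = (x + 1)(x^5 + 4x^4 + x^3 + 2x^2 + 3x + 1), pattern 5+1; mod 7: f = (x^2 + 4)(x^4 + 3x^2 + 5x + 2), pattern 4+2. No other pattern occurs in this range, so the set of observed cycle types is {6, 5+1, 4+2}. Among the candidates above, the only group containing elements of all these cycle types is S_6 (6T16); every other candidate lacks at least one of them. Hence G = S_6 (6T16), of order 720.

6T16: S_6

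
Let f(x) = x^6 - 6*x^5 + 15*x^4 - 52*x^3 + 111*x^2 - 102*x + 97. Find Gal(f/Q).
6T3: D_6

The polynomial f is an irreducible sextic over Q, so G = Gal(f/Q) is one of the 16 transitive subgroups 6T1, ..., 6T16 of S_6. The discriminant of f is 1352605460594688, which is not a perfect square, so G is not contained in A_6. The transitive groups of degree 6 not contained in A_6 are: C_6 (6T1, order 6), S_3 (6T2, order 6), D_6 (6T3, order 12), C_3 x S_3 (6T5, order 18), A_4 x C_2 (6T6, order 24), S_4 (6T8, order 24), S_3 x S_3 (6T9, order 36), S_4 x C_2 (6T11, order 48), (S_3 x S_3) : C_2 (6T13, order 72), PGL(2,5) (6T14, order 120), S_6 (6T16, order 720). By Dedekind's theorem, for a prime p not dividing disc(f) the degrees of the irreducible factors of f mod p form the cycle type of an element of G. Factoring f modulo the 79 such primes p <= 419 (skipping 2, 3, which divide the discriminant), each new pattern first appears at: mod 5: f = (x^6 + 4x^5 + 3x^3 + x^2 + 3x + 2), pattern 6; mod 7: f = (x^2 + 1)(x^2 + 2x + 5)(x^2 + 6x + 4), pattern 2+2+2; mod 11: f = (x + 6)(x + 9)(x^2 + 2x + 2)(x^2 + 10x + 1), pattern 2+2+1+1; mod 13: f = (x^3 + 10x^2 + 3x + 2)(x^3 + 10x^2 + 3x + 3), pattern 3+3; mod 97: f = (x)(x + 3)(x + 34)(x + 42)(x + 49)(x + 60), pattern 1+1+1+1+1+1. No other pattern occurs in this range, so the set of observed cycle types is {6, 2+2+2, 2+2+1+1, 3+3, 1+1+1+1+1+1}. The candidates containing elements of all these cycle types are D_6 (6T3) of order 12, A_4 x C_2 (6T6) of order 24, S_3 x S_3 (6T9) of order 36, S_4 x C_2 (6T11) of order 48, (S_3 x S_3) : C_2 (6T13) of order 72, PGL(2,5) (6T14) of order 120, S_6 (6T16) of order 720; the others are excluded. The observed types are precisely the cycle types that occur in D_6 (6T3). Each of the other remaining candidates has further cycle types, and by the Chebotarev density theorem the matching factorization patterns would occur for a proportion of primes equal to their share of the group: A_4 x C_2 (6T6) additionally contains elements of type 2+1+1+1+1 (3 of its 24 elements, about 12% of primes); S_3 x S_3 (6T9) additionally contains elements of type 3+1+1+1 (4 of its 36 elements, about 11% of primes); S_4 x C_2 (6T11) additionally contains elements of type 4+2, 4+1+1, 2+1+1+1+1 (15 of its 48 elements, about 31% of primes); (S_3 x S_3) : C_2 (6T13) additionally contains elements of type 4+2, 3+2+1, 3+1+1+1, 2+1+1+1+1 (40 of its 72 elements, about 56% of primes); PGL(2,5) (6T14) additionally contains elements of type 5+1, 4+1+1 (54 of its 120 elements, about 45% of primes); S_6 (6T16) additionally contains elements of type 5+1, 4+2, 4+1+1, 3+2+1, 3+1+1+1, 2+1+1+1+1 (499 of its 720 elements, about 69% of primes). None of the 79 primes tested shows any such pattern (for each of these groups the chance of that is below 10^-4), which rules them out. Hence G = D_6 (6T3), of order 12.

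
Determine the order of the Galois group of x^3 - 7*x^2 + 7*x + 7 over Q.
3

The degree of the splitting field over Q equals the order of the Galois group, so first determine the group. The polynomial is an irreducible cubic over Q and its discriminant is 3136 = 56^2, a perfect square. For an irreducible cubic, a square discriminant forces the Galois group to be A_3, the cyclic group of order 3. The Galois group C_3 (3T1) has order 3, so the splitting field has degree 3 over Q.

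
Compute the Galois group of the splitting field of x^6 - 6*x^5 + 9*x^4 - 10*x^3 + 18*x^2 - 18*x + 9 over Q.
The polynomial f is an irreducible sextic over Q, so G = Gal(f/Q) is one of the 16 transitive subgroups 6T1, ..., 6T16 of S_6. The discriminant of f is 19050624576 = 138024^2, a perfect square, so G is contained in A_6. The transitive groups of degree 6 contained in A_6 are: A_4 (6T4, order 12), S_4 (6T7, order 24), (C_3 x C_3) : C_4 (6T10, order 36), PSL(2,5) (6T12, order 60), A_6 (6T15, order 360). By Dedekind's theorem, for a prime p not dividing disc(f) the degrees of the irreducible factors of f mod p form the cycle type of an element of G. Factoring f modulo the 33 such primes p <= 151 (skipping 2, 3, 71, which divide the discriminant), each new pattern first appears at: mod 5: f = (x^3 + x^2 + 2)(x^3 + 3x^2 + x + 2), pattern 3+3; mod 17: f = (x + 10)(x + 14)(x^2 + 9x + 13)(x^2 + 12x + 9), pattern 2+2+1+1. No other pattern occurs in this range, so the set of observed cycle types is {3+3, 2+2+1+1}. The candidates containing elements of all these cycle types are A_4 (6T4) of order 12, S_4 (6T7) of order 24, (C_3 x C_3) : C_4 (6T10) of order 36, PSL(2,5) (6T12) of order 60, A_6 (6T15) of order 360; the others are excluded. The observed types are precisely the cycle types that occur in A_4 (6T4) (apart from the identity). Each of the other remaining candidates has further cycle types, and by the Chebotarev density theorem the matching factorization patterns would occur for a proportion of primes equal to their share of the group: S_4 (6T7) additionally contains elements of type 4+2 (6 of its 24 elements, about 25% of primes); (C_3 x C_3) : C_4 (6T10) additionally contains elements of type 4+2, 3+1+1+1 (22 of its 36 elements, about 61% of primes); PSL(2,5) (6T12) additionally contains elements of type 5+1 (24 of its 60 elements, about 40% of primes); A_6 (6T15) additionally contains elements of type 5+1, 4+2, 3+1+1+1 (274 of its 360 elements, about 76% of primes). None of the 33 primes tested shows any such pattern (for each of these groups the chance of that is below 10^-4), which rules them out. Hence G = A_4 (6T4), of order 12.

6T4: A_4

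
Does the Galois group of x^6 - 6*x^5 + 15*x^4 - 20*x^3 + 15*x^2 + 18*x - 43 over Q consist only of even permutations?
The polynomial is irreducible of degree 6 over Q. Its discriminant is 746496000000 = 864000^2, a perfect square. A Galois group lies in the alternating group exactly when the discriminant is a square in Q, so the Galois group (A_6) is contained in A_6.

Yes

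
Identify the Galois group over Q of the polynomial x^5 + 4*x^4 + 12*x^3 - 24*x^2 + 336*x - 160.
5T2: D_5

The polynomial f is an irreducible quintic over Q, so G = Gal(f/Q) is a transitive subgroup of S_5: one of C_5 (5T1, order 5), D_5 (5T2, order 10), F_20 (5T3, order 20), A_5 (5T4, order 60) or S_5 (5T5, order 120). The discriminant of f is 1217507491840000 = 34892800^2, a perfect square, so G is contained in A_5. The transitive groups of degree 5 contained in A_5 are: C_5 (5T1, order 5), D_5 (5T2, order 10), A_5 (5T4, order 60). By Dedekind's theorem, for a prime p not dividing disc(f) the degrees of the irreducible factors of f mod p form the cycle type of an element of G. Factoring f modulo the 23 such primes p <= 103 (skipping 2, 5, 29, 47, which divide the discriminant), each new pattern first appears at: mod 3: f = (x^5 + x^4 + 2), pattern 5; mod 11: f = (x + 5)(x^2 + x + 6)(x^2 + 9x + 2), pattern 2+2+1; mod 83: f = (x + 4)(x + 5)(x + 15)(x + 16)(x + 47), pattern 1+1+1+1+1. No other pattern occurs in this range, so the set of observed cycle types is {5, 2+2+1, 1+1+1+1+1}. The candidates containing elements of all these cycle types are D_5 (5T2) of order 10, A_5 (5T4) of order 60; the others are excluded. The observed types are precisely the cycle types that occur in D_5 (5T2). Each of the other remaining candidates has further cycle types, and by the Chebotarev density theorem the matching factorization patterns would occur for a proportion of primes equal to their share of the group: A_5 (5T4) additionally contains elements of type 3+1+1 (20 of its 60 elements, about 33% of primes). None of the 23 primes tested shows any such pattern (for each of these groups the chance of that is below 10^-4), which rules them out. Hence G = D_5 (5T2), of order 10.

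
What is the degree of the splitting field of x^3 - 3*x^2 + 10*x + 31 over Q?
6

The degree of the splitting field over Q equals the order of the Galois group, so first determine the group. The polynomial is an irreducible cubic over Q and its discriminant is -42439, which is not a perfect square. For an irreducible cubic, a non-square discriminant gives Galois group S_3. The Galois group S_3 (3T2) has order 6, so the splitting field has degree 6 over Q.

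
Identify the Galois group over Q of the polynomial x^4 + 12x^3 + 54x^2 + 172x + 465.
A_4

The polynomial is an irreducible quartic over Q and its discriminant is 1358954496 = 36864^2, a perfect square, so the Galois group is contained in A_4. The resolvent cubic y^3 - 54*y^2 + 204*y + 3896 is irreducible over Q. An irreducible resolvent with square discriminant gives A_4.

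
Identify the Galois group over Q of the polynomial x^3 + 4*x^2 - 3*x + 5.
The polynomial is an irreducible cubic over Q and its discriminant is -2783, which is not a perfect square. For an irreducible cubic, a non-square discriminant gives Galois group S_3.

S_3 (order 6)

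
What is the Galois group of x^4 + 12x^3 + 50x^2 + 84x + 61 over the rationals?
V_4

The polynomial is an irreducible quartic over Q and its discriminant is 589824 = 768^2, a perfect square, so the Galois group is contained in A_4. The resolvent cubic y^3 - 50*y^2 + 764*y - 3640 splits completely over Q, which gives the Klein four-group V_4.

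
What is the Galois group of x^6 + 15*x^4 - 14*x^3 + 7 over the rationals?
The polynomial f is an irreducible sextic over Q, so G = Gal(f/Q) is one of the 16 transitive subgroups 6T1, ..., 6T16 of S_6. The discriminant of f is -5217636731328, which is not a perfect square, so G is not contained in A_6. The transitive groups of degree 6 not contained in A_6 are: C_6 (6T1, order 6), S_3 (6T2, order 6), D_6 (6T3, order 12), C_3 x S_3 (6T5, order 18), A_4 x C_2 (6T6, order 24), S_4 (6T8, order 24), S_3 x S_3 (6T9, order 36), S_4 x C_2 (6T11, order 48), (S_3 x S_3) : C_2 (6T13, order 72), PGL(2,5) (6T14, order 120), S_6 (6T16, order 720). By Dedekind's theorem, for a prime p not dividing disc(f) the degrees of the irreducible factors of f mod p form the cycle type of an element of G. Factoring f modulo the 21 such primes p <= 89 (skipping 2, 3, 7, which divide the discriminant), each new pattern first appears at: mod 5: f = (x^6 + x^3 + 2), pattern 6; mod 11: f = (x + 8)(x^5 + 3x^4 + 2x^3 + 3x^2 + 9x + 5), pattern 5+1; mod 13: f = (x + 8)(x + 10)(x^4 + 8x^3 + 12x^2 + x + 10), pattern 4+1+1; mod 23: f = (x + 10)(x + 12)(x^2 + 6x + 21)(x^2 + 18x + 20), pattern 2+2+1+1; mod 43: f = (x^3 + 5x^2 + 9x + 39)(x^3 + 38x^2 + 31x + 9), pattern 3+3; mod 61: f = (x^2 + 21x + 40)(x^2 + 45x + 58)(x^2 + 56x + 34), pattern 2+2+2. No other pattern occurs in this range, so the set of observed cycle types is {6, 5+1, 4+1+1, 2+2+1+1, 3+3, 2+2+2}. The candidates containing elements of all these cycle types are PGL(2,5) (6T14) of order 120, S_6 (6T16) of order 720; the others are excluded. The observed types are precisely the cycle types that occur in PGL(2,5) (6T14) (apart from the identity). Each of the other remaining candidates has further cycle types, and by the Chebotarev density theorem the matching factorization patterns would occur for a proportion of primes equal to their share of the group: S_6 (6T16) additionally contains elements of type 4+2, 3+2+1, 3+1+1+1, 2+1+1+1+1 (265 of its 720 elements, about 37% of primes). None of the 21 primes tested shows any such pattern (for each of these groups the chance of that is below 10^-4), which rules them out. Hence G = PGL(2,5) (6T14), of order 120.

PGL(2,5), S_5 acting on 6 points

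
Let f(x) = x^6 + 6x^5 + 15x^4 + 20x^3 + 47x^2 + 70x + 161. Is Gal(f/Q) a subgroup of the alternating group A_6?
No

The polynomial is irreducible of degree 6 over Q. Its discriminant is -2693803488051200, which is not a perfect square. A Galois group lies in the alternating group exactly when the discriminant is a square in Q, so the Galois group (S_4 x C_2) is not contained in A_6.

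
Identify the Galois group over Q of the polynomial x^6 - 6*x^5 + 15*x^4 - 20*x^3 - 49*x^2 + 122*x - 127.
The polynomial f is an irreducible sextic over Q, so G = Gal(f/Q) is one of the 16 transitive subgroups 6T1, ..., 6T16 of S_6. The discriminant of f is 3603718079512576 = 60030976^2, a perfect square, so G is contained in A_6. The transitive groups of degree 6 contained in A_6 are: A_4 (6T4, order 12), S_4 (6T7, order 24), (C_3 x C_3) : C_4 (6T10, order 36), PSL(2,5) (6T12, order 60), A_6 (6T15, order 360). By Dedekind's theorem, for a prime p not dividing disc(f) the degrees of the irreducible factors of f mod p form the cycle type of an element of G. Factoring f modulo the 79 such primes p <= 419 (skipping 2, 229, which divide the discriminant), each new pattern first appears at: mod 3: f = (x^3 + x^2 + 2)(x^3 + 2x^2 + x + 1), pattern 3+3; mod 7: f = (x^2 + 5x + 3)(x^4 + 3x^3 + 4x^2 + 2), pattern 4+2; mod 23: f = (x + 4)(x + 17)(x^2 + 2)(x^2 + 19x + 6), pattern 2+2+1+1; mod 193: f = (x + 6)(x + 12)(x + 18)(x + 173)(x + 179)(x + 185), pattern 1+1+1+1+1+1. No other pattern occurs in this range, so the set of observed cycle types is {3+3, 4+2, 2+2+1+1, 1+1+1+1+1+1}. The candidates containing elements of all these cycle types are S_4 (6T7) of order 24, (C_3 x C_3) : C_4 (6T10) of order 36, A_6 (6T15) of order 360; the others are excluded. The observed types are precisely the cycle types that occur in S_4 (6T7). Each of the other remaining candidates has further cycle types, and by the Chebotarev density theorem the matching factorization patterns would occur for a proportion of primes equal to their share of the group: (C_3 x C_3) : C_4 (6T10) additionally contains elements of type 3+1+1+1 (4 of its 36 elements, about 11% of primes); A_6 (6T15) additionally contains elements of type 5+1, 3+1+1+1 (184 of its 360 elements, about 51% of primes). None of the 79 primes tested shows any such pattern (for each of these groups the chance of that is below 10^-4), which rules them out. Hence G = S_4 (6T7), of order 24.

6T7: S_4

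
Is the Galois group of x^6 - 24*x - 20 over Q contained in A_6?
The polynomial is irreducible of degree 6 over Q. Its discriminant is 746496000000 = 864000^2, a perfect square. A Galois group lies in the alternating group exactly when the discriminant is a square in Q, so the Galois group (A_6) is contained in A_6.

Yes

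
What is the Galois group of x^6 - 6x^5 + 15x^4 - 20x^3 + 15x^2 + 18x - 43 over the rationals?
6T15: A_6

The polynomial f is an irreducible sextic over Q, so G = Gal(f/Q) is one of the 16 transitive subgroups 6T1, ..., 6T16 of S_6. The discriminant of f is 746496000000 = 864000^2, a perfect square, so G is contained in A_6. The transitive groups of degree 6 contained in A_6 are: A_4 (6T4, order 12), S_4 (6T7, order 24), (C_3 x C_3) : C_4 (6T10, order 36), PSL(2,5) (6T12, order 60), A_6 (6T15, order 360). By Dedekind's theorem, for a prime p not dividing disc(f) the degrees of the irreducible factors of f mod p form the cycle type of an element of G. Factoring f modulo the 6 such primes p <= 23 (skipping 2, 3, 5, which divide the discriminant), each new pattern first appears at: mod 7: f = (x + 2)(x^5 + 6x^4 + 3x^3 + 2x^2 + 4x + 3), pattern 5+1; mod 23: f = (x + 6)(x + 11)(x + 20)(x^3 + 3x^2 + 4x + 8), pattern 3+1+1+1. No other pattern occurs in this range, so the set of observed cycle types is {5+1, 3+1+1+1}. Among the candidates above, the only group containing elements of all these cycle types is A_6 (6T15) — each of A_4 (6T4), S_4 (6T7), (C_3 x C_3) : C_4 (6T10), PSL(2,5) (6T12) lacks at least one of them. Hence G = A_6 (6T15), of order 360.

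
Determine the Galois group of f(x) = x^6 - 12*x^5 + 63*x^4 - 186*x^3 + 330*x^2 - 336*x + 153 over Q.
The polynomial f is an irreducible sextic over Q, so G = Gal(f/Q) is one of the 16 transitive subgroups 6T1, ..., 6T16 of S_6. The discriminant of f is -16003008, which is not a perfect square, so G is not contained in A_6. The transitive groups of degree 6 not contained in A_6 are: C_6 (6T1, order 6), S_3 (6T2, order 6), D_6 (6T3, order 12), C_3 x S_3 (6T5, order 18), A_4 x C_2 (6T6, order 24), S_4 (6T8, order 24), S_3 x S_3 (6T9, order 36), S_4 x C_2 (6T11, order 48), (S_3 x S_3) : C_2 (6T13, order 72), PGL(2,5) (6T14, order 120), S_6 (6T16, order 720). By Dedekind's theorem, for a prime p not dividing disc(f) the degrees of the irreducible factors of f mod p form the cycle type of an element of G. Factoring f modulo the 21 such primes p <= 89 (skipping 2, 3, 7, which divide the discriminant), each new pattern first appears at: mod 5: f = (x^6 + 3x^5 + 3x^4 + 4x^3 + 4x + 3), pattern 6; mod 11: f = (x + 7)(x^5 + 3x^4 + 9x^3 + 4x^2 + 5x + 3), pattern 5+1; mod 13: f = (x + 3)(x + 12)(x^4 + 12x^3 + 3x^2 + 1), pattern 4+1+1; mod 23: f = (x + 1)(x + 5)(x^2 + x + 19)(x^2 + 4x + 5), pattern 2+2+1+1; mod 43: f = (x^3 + 13x^2 + x + 3)(x^3 + 18x^2 + 8), pattern 3+3; mod 61: f = (x^2 + 28x + 34)(x^2 + 39x + 52)(x^2 + 43x + 30), pattern 2+2+2. No other pattern occurs in this range, so the set of observed cycle types is {6, 5+1, 4+1+1, 2+2+1+1, 3+3, 2+2+2}. The candidates containing elements of all these cycle types are PGL(2,5) (6T14) of order 120, S_6 (6T16) of order 720; the others are excluded. The observed types are precisely the cycle types that occur in PGL(2,5) (6T14) (apart from the identity). Each of the other remaining candidates has further cycle types, and by the Chebotarev density theorem the matching factorization patterns would occur for a proportion of primes equal to their share of the group: S_6 (6T16) additionally contains elements of type 4+2, 3+2+1, 3+1+1+1, 2+1+1+1+1 (265 of its 720 elements, about 37% of primes). None of the 21 primes tested shows any such pattern (for each of these groups the chance of that is below 10^-4), which rules them out. Hence G = PGL(2,5) (6T14), of order 120.

PGL(2,5) (also written S5(6))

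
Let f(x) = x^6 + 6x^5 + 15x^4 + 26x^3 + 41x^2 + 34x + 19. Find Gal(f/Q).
The polynomial f is an irreducible sextic over Q, so G = Gal(f/Q) is one of the 16 transitive subgroups 6T1, ..., 6T16 of S_6. The discriminant of f is -34353504448, which is not a perfect square, so G is not contained in A_6. The transitive groups of degree 6 not contained in A_6 are: C_6 (6T1, order 6), S_3 (6T2, order 6), D_6 (6T3, order 12), C_3 x S_3 (6T5, order 18), A_4 x C_2 (6T6, order 24), S_4 (6T8, order 24), S_3 x S_3 (6T9, order 36), S_4 x C_2 (6T11, order 48), (S_3 x S_3) : C_2 (6T13, order 72), PGL(2,5) (6T14, order 120), S_6 (6T16, order 720). By Dedekind's theorem, for a prime p not dividing disc(f) the degrees of the irreducible factors of f mod p form the cycle type of an element of G. Factoring f modulo the 3 such primes p <= 7 (skipping 2, which divides the discriminant), each new pattern first appears at: mod 3: f = (x^6 + 2x^3 + 2x^2 + x + 1), pattern 6; mod 5: f = (x + 1)(x + 3)(x^4 + 2x^3 + 4x^2 + 4x + 3), pattern 4+1+1; mod 7: f = (x + 3)(x^2 + 5x + 5)(x^3 + 5x^2 + 4x + 5), pattern 3+2+1. No other pattern occurs in this range, so the set of observed cycle types is {6, 4+1+1, 3+2+1}. Among the candidates above, the only group containing elements of all these cycle types is S_6 (6T16); every other candidate lacks at least one of them. Hence G = S_6 (6T16), of order 720.

S_6, the symmetric group on 6 letters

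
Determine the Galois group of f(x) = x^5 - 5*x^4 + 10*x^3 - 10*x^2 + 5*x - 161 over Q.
The polynomial f is an irreducible quintic over Q, so G = Gal(f/Q) is a transitive subgroup of S_5: one of C_5 (5T1, order 5), D_5 (5T2, order 10), F_20 (5T3, order 20), A_5 (5T4, order 60) or S_5 (5T5, order 120). The discriminant of f is 2048000000000, which is not a perfect square, so G is not contained in A_5. The transitive groups of degree 5 not contained in A_5 are: F_20 (5T3, order 20), S_5 (5T5, order 120). By Dedekind's theorem, for a prime p not dividing disc(f) the degrees of the irreducible factors of f mod p form the cycle type of an element of G. Factoring f modulo the 18 such primes p <= 71 (skipping 2, 5, which divide the discriminant), each new pattern first appears at: mod 3: f = (x + 1)(x^4 + x^2 + x + 1), pattern 4+1; mod 11: f = (x^5 + 6x^4 + 10x^3 + x^2 + 5x + 4), pattern 5; mod 19: f = (x + 6)(x^2 + x + 9)(x^2 + 7x + 3), pattern 2+2+1; mod 31: f = (x + 2)(x + 5)(x + 11)(x + 16)(x + 23), pattern 1+1+1+1+1. No other pattern occurs in this range, so the set of observed cycle types is {4+1, 5, 2+2+1, 1+1+1+1+1}. The candidates containing elements of all these cycle types are F_20 (5T3) of order 20, S_5 (5T5) of order 120; the others are excluded. The observed types are precisely the cycle types that occur in F_20 (5T3). Each of the other remaining candidates has further cycle types, and by the Chebotarev density theorem the matching factorization patterns would occur for a proportion of primes equal to their share of the group: S_5 (5T5) additionally contains elements of type 3+2, 3+1+1, 2+1+1+1 (50 of its 120 elements, about 42% of primes). None of the 18 primes tested shows any such pattern (for each of these groups the chance of that is below 10^-4), which rules them out. Hence G = F_20 (5T3), of order 20.

F_20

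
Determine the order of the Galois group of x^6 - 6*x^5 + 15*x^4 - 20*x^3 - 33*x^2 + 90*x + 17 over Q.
24

The degree of the splitting field over Q equals the order of the Galois group, so first determine the group. The polynomial f is an irreducible sextic over Q, so G = Gal(f/Q) is one of the 16 transitive subgroups 6T1, ..., 6T16 of S_6. The discriminant of f is -450868486864896, which is not a perfect square, so G is not contained in A_6. The transitive groups of degree 6 not contained in A_6 are: C_6 (6T1, order 6), S_3 (6T2, order 6), D_6 (6T3, order 12), C_3 x S_3 (6T5, order 18), A_4 x C_2 (6T6, order 24), S_4 (6T8, order 24), S_3 x S_3 (6T9, order 36), S_4 x C_2 (6T11, order 48), (S_3 x S_3) : C_2 (6T13, order 72), PGL(2,5) (6T14, order 120), S_6 (6T16, order 720). By Dedekind's theorem, for a prime p not dividing disc(f) the degrees of the irreducible factors of f mod p form the cycle type of an element of G. Factoring f modulo the 33 such primes p <= 149 (skipping 2, 3, which divide the discriminant), each new pattern first appears at: mod 5: f = (x^3 + x^2 + 3x + 4)(x^3 + 3x^2 + 4x + 3), pattern 3+3; mod 7: f = (x^6 + x^5 + x^4 + x^3 + 2x^2 + 6x + 3), pattern 6; mod 17: f = (x)(x + 15)(x^2 + 15x + 7)(x^2 + 15x + 13), pattern 2+2+1+1; mod 19: f = (x + 2)(x + 5)(x + 12)(x + 15)(x^2 + 17x + 8), pattern 2+1+1+1+1; mod 71: f = (x^2 + 69x + 30)(x^2 + 69x + 50)(x^2 + 69x + 65), pattern 2+2+2. No other pattern occurs in this range, so the set of observed cycle types is {3+3, 6, 2+2+1+1, 2+1+1+1+1, 2+2+2}. The candidates containing elements of all these cycle types are A_4 x C_2 (6T6) of order 24, S_4 x C_2 (6T11) of order 48, (S_3 x S_3) : C_2 (6T13) of order 72, S_6 (6T16) of order 720; the others are excluded. The observed types are precisely the cycle types that occur in A_4 x C_2 (6T6) (apart from the identity). Each of the other remaining candidates has further cycle types, and by the Chebotarev density theorem the matching factorization patterns would occur for a proportion of primes equal to their share of the group: S_4 x C_2 (6T11) additionally contains elements of type 4+2, 4+1+1 (12 of its 48 elements, about 25% of primes); (S_3 x S_3) : C_2 (6T13) additionally contains elements of type 4+2, 3+2+1, 3+1+1+1 (34 of its 72 elements, about 47% of primes); S_6 (6T16) additionally contains elements of type 5+1, 4+2, 4+1+1, 3+2+1, 3+1+1+1 (484 of its 720 elements, about 67% of primes). None of the 33 primes tested shows any such pattern (for each of these groups the chance of that is below 10^-4), which rules them out. Hence G = A_4 x C_2 (6T6), of order 24. The Galois group A_4 x C_2 (6T6) has order 24, so the splitting field has degree 24 over Q.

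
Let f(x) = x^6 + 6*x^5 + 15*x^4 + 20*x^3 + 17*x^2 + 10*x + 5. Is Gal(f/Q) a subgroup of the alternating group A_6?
No

The polynomial is irreducible of degree 6 over Q. Its discriminant is -2508800, which is not a perfect square. A Galois group lies in the alternating group exactly when the discriminant is a square in Q, so the Galois group (S_4 x C_2) is not contained in A_6.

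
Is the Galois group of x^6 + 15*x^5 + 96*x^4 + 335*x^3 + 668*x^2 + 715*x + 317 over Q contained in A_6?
The polynomial is irreducible of degree 6 over Q. Its discriminant is 810448, which is not a perfect square. A Galois group lies in the alternating group exactly when the discriminant is a square in Q, so the Galois group (S_4) is not contained in A_6.

No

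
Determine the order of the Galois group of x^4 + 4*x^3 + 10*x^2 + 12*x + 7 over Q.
4

The degree of the splitting field over Q equals the order of the Galois group, so first determine the group. The polynomial is an irreducible quartic over Q and its discriminant is 2048, which is not a perfect square, so the Galois group is not contained in A_4. The resolvent cubic y^3 - 10*y^2 + 20*y + 24 has exactly one rational root, so the Galois group is C_4 or D_4. The quartic becomes reducible over Q(sqrt(disc)), so the group is C_4. The Galois group C_4 (4T1) has order 4, so the splitting field has degree 4 over Q.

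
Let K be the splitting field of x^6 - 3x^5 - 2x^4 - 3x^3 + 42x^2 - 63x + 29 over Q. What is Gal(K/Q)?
The polynomial f is an irreducible sextic over Q, so G = Gal(f/Q) is one of the 16 transitive subgroups 6T1, ..., 6T16 of S_6. The discriminant of f is 54786284800, which is not a perfect square, so G is not contained in A_6. The transitive groups of degree 6 not contained in A_6 are: C_6 (6T1, order 6), S_3 (6T2, order 6), D_6 (6T3, order 12), C_3 x S_3 (6T5, order 18), A_4 x C_2 (6T6, order 24), S_4 (6T8, order 24), S_3 x S_3 (6T9, order 36), S_4 x C_2 (6T11, order 48), (S_3 x S_3) : C_2 (6T13, order 72), PGL(2,5) (6T14, order 120), S_6 (6T16, order 720). By Dedekind's theorem, for a prime p not dividing disc(f) the degrees of the irreducible factors of f mod p form the cycle type of an element of G. Factoring f modulo the 22 such primes p <= 101 (skipping 2, 5, 13, 37, which divide the discriminant), each new pattern first appears at: mod 3: f = (x^3 + x^2 + x + 2)(x^3 + 2x^2 + x + 1), pattern 3+3; mod 17: f = (x + 12)(x + 15)(x^4 + 4x^3 + 16x^2 + x + 8), pattern 4+1+1; mod 31: f = (x^2 + 9)(x^2 + 6x + 28)(x^2 + 22x + 15), pattern 2+2+2; mod 67: f = (x + 41)(x + 50)(x^2 + 10x + 48)(x^2 + 30x + 57), pattern 2+2+1+1. No other pattern occurs in this range, so the set of observed cycle types is {3+3, 4+1+1, 2+2+2, 2+2+1+1}. The candidates containing elements of all these cycle types are S_4 (6T8) of order 24, S_4 x C_2 (6T11) of order 48, PGL(2,5) (6T14) of order 120, S_6 (6T16) of order 720; the others are excluded. The observed types are precisely the cycle types that occur in S_4 (6T8) (apart from the identity). Each of the other remaining candidates has further cycle types, and by the Chebotarev density theorem the matching factorization patterns would occur for a proportion of primes equal to their share of the group: S_4 x C_2 (6T11) additionally contains elements of type 6, 4+2, 2+1+1+1+1 (17 of its 48 elements, about 35% of primes); PGL(2,5) (6T14) additionally contains elements of type 6, 5+1 (44 of its 120 elements, about 37% of primes); S_6 (6T16) additionally contains elements of type 6, 5+1, 4+2, 3+2+1, 3+1+1+1, 2+1+1+1+1 (529 of its 720 elements, about 73% of primes). None of the 22 primes tested shows any such pattern (for each of these groups the chance of that is below 10^-4), which rules them out. Hence G = S_4 (6T8), of order 24.

6T8: S_4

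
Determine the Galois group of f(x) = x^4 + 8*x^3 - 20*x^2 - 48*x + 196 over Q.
The polynomial is an irreducible quartic over Q and its discriminant is -4430233600, which is not a perfect square, so the Galois group is not contained in A_4. The resolvent cubic y^3 + 20*y^2 - 1168*y - 30528 has exactly one rational root, so the Galois group is C_4 or D_4. The quartic remains irreducible over Q(sqrt(disc)), so the group is D_4.

4T3: D_4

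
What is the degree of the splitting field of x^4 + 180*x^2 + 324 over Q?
4

The degree of the splitting field over Q equals the order of the Galois group, so first determine the group. The polynomial is an irreducible quartic over Q and its discriminant is 5015306502144 = 2239488^2, a perfect square, so the Galois group is contained in A_4. The resolvent cubic y^3 - 180*y^2 - 1296*y + 233280 splits completely over Q, which gives the Klein four-group V_4. The Galois group V_4 (4T2) has order 4, so the splitting field has degree 4 over Q.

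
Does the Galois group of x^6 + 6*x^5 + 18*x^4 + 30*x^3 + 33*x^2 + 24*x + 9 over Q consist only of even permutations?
The polynomial is irreducible of degree 6 over Q. Its discriminant is -16003008, which is not a perfect square. A Galois group lies in the alternating group exactly when the discriminant is a square in Q, so the Galois group (PGL(2,5)) is not contained in A_6.

No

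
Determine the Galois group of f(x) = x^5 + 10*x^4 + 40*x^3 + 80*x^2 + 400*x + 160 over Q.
A_5, the alternating group on 5 letters

The polynomial f is an irreducible quintic over Q, so G = Gal(f/Q) is a transitive subgroup of S_5: one of C_5 (5T1, order 5), D_5 (5T2, order 10), F_20 (5T3, order 20), A_5 (5T4, order 60) or S_5 (5T5, order 120). The discriminant of f is 1073741824000000 = 32768000^2, a perfect square, so G is contained in A_5. The transitive groups of degree 5 contained in A_5 are: C_5 (5T1, order 5), D_5 (5T2, order 10), A_5 (5T4, order 60). By Dedekind's theorem, for a prime p not dividing disc(f) the degrees of the irreducible factors of f mod p form the cycle type of an element of G. Factoring f modulo the 2 such primes p <= 7 (skipping 2, 5, which divide the discriminant), each new pattern first appears at: mod 3: f = (x^5 + x^4 + x^3 + 2x^2 + x + 1), pattern 5; mod 7: f = (x + 3)(x + 5)(x^3 + 2x^2 + 2x + 6), pattern 3+1+1. No other pattern occurs in this range, so the set of observed cycle types is {5, 3+1+1}. Among the candidates above, the only group containing elements of all these cycle types is A_5 (5T4) — each of C_5 (5T1), D_5 (5T2) lacks at least one of them. Hence G = A_5 (5T4), of order 60.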